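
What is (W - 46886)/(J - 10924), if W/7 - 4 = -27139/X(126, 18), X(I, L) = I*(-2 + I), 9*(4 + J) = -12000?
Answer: 104614195/27367296 ≈ 3.8226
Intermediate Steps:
J = -4012/3 (J = -4 + (⅑)*(-12000) = -4 - 4000/3 = -4012/3 ≈ -1337.3)
W = 35357/2232 (W = 28 + 7*(-27139*1/(126*(-2 + 126))) = 28 + 7*(-27139/(126*124)) = 28 + 7*(-27139/15624) = 28 + 7*(-27139*1/15624) = 28 + 7*(-3877/2232) = 28 - 27139/2232 = 35357/2232 ≈ 15.841)
(W - 46886)/(J - 10924) = (35357/2232 - 46886)/(-4012/3 - 10924) = -104614195/(2232*(-36784/3)) = -104614195/2232*(-3/36784) = 104614195/27367296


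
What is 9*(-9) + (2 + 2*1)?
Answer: -77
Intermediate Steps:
9*(-9) + (2 + 2*1) = -81 + (2 + 2) = -81 + 4 = -77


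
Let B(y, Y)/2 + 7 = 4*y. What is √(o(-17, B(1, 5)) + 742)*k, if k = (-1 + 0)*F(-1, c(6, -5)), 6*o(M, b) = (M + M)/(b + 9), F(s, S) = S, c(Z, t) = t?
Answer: 5*√6661/3 ≈ 136.02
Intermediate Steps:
B(y, Y) = -14 + 8*y (B(y, Y) = -14 + 2*(4*y) = -14 + 8*y)
o(M, b) = M/(3*(9 + b)) (o(M, b) = ((M + M)/(b + 9))/6 = ((2*M)/(9 + b))/6 = (2*M/(9 + b))/6 = M/(3*(9 + b)))
k = 5 (k = (-1 + 0)*(-5) = -1*(-5) = 5)
√(o(-17, B(1, 5)) + 742)*k = √((⅓)*(-17)/(9 + (-14 + 8*1)) + 742)*5 = √((⅓)*(-17)/(9 + (-14 + 8)) + 742)*5 = √((⅓)*(-17)/(9 - 6) + 742)*5 = √((⅓)*(-17)/3 + 742)*5 = √((⅓)*(-17)*(⅓) + 742)*5 = √(-17/9 + 742)*5 = √(6661/9)*5 = (√6661/3)*5 = 5*√6661/3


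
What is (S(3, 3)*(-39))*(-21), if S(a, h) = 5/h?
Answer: 1365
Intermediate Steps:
(S(3, 3)*(-39))*(-21) = ((5/3)*(-39))*(-21) = -65*(-21) = 1365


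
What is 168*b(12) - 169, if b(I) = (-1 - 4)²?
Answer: 4031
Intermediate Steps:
b(I) = 25 (b(I) = (-5)² = 25)
168*b(12) - 169 = 168*25 - 169 = 4200 - 169 = 4031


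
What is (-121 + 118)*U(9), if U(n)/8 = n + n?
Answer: -432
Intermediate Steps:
U(n) = 16*n (U(n) = 8*(n + n) = 8*(2*n) = 16*n)
(-121 + 118)*U(9) = (-121 + 118)*(16*9) = -3*144 = -432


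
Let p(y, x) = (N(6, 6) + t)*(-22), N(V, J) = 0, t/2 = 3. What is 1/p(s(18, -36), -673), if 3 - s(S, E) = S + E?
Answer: -1/132 ≈ -0.0075758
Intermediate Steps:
t = 6 (t = 2*3 = 6)
s(S, E) = 3 - E - S (s(S, E) = 3 - (S + E) = 3 - (E + S) = 3 + (-E - S) = 3 - E - S)
p(y, x) = -132 (p(y, x) = (0 + 6)*(-22) = 6*(-22) = -132)
1/p(s(18, -36), -673) = 1/(-132) = -1/132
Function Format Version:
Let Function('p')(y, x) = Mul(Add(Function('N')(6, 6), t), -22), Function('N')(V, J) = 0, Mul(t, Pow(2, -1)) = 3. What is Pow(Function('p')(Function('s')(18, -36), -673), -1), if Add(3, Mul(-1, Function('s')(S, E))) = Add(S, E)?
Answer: Rational(-1, 132) ≈ -0.0075758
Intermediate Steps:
t = 6 (t = Mul(2, 3) = 6)
Function('s')(S, E) = Add(3, Mul(-1, E), Mul(-1, S)) (Function('s')(S, E) = Add(3, Mul(-1, Add(S, E))) = Add(3, Mul(-1, Add(E, S))) = Add(3, Add(Mul(-1, E), Mul(-1, S))) = Add(3, Mul(-1, E), Mul(-1, S)))
Function('p')(y, x) = -132 (Function('p')(y, x) = Mul(Add(0, 6), -22) = Mul(6, -22) = -132)
Pow(Function('p')(Function('s')(18, -36), -673), -1) = Pow(-132, -1) = Rational(-1, 132)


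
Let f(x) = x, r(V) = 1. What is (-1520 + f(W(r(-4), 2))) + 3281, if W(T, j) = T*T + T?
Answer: 1763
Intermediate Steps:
W(T, j) = T + T**2 (W(T, j) = T**2 + T = T + T**2)
(-1520 + f(W(r(-4), 2))) + 3281 = (-1520 + 1*(1 + 1)) + 3281 = (-1520 + 1*2) + 3281 = (-1520 + 2) + 3281 = -1518 + 3281 = 1763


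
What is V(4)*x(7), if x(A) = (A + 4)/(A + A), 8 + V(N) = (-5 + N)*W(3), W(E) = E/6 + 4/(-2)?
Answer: -143/28 ≈ -5.1071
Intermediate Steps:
W(E) = -2 + E/6 (W(E) = E*(1/6) + 4*(-1/2) = E/6 - 2 = -2 + E/6)
V(N) = -1/2 - 3*N/2 (V(N) = -8 + (-5 + N)*(-2 + (1/6)*3) = -8 + (-5 + N)*(-2 + 1/2) = -8 + (-5 + N)*(-3/2) = -8 + (15/2 - 3*N/2) = -1/2 - 3*N/2)
x(A) = (4 + A)/(2*A) (x(A) = (4 + A)/((2*A)) = (4 + A)*(1/(2*A)) = (4 + A)/(2*A))
V(4)*x(7) = (-1/2 - 3/2*4)*((1/2)*(4 + 7)/7) = (-1/2 - 6)*((1/2)*(1/7)*11) = -13/2*11/14 = -143/28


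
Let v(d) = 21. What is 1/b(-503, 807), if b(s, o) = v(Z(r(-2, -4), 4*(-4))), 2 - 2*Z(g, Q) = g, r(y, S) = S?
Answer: 1/21 ≈ 0.047619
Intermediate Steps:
Z(g, Q) = 1 - g/2
b(s, o) = 21
1/b(-503, 807) = 1/21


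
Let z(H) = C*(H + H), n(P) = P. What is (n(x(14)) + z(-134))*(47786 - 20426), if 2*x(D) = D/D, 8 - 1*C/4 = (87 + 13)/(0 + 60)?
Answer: -185742480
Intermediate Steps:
C = 76/3 (C = 32 - 4*(87 + 13)/(0 + 60) = 32 - 400/60 = 32 - 4*5/3 = 32 - 20/3 = 76/3 ≈ 25.333)
x(D) = ½ (x(D) = (D/D)/2 = (½)*1 = ½)
z(H) = 152*H/3 (z(H) = 76*(H + H)/3 = 76*(2*H)/3 = 152*H/3)
(n(x(14)) + z(-134))*(47786 - 20426) = (½ + (152/3)*(-134))*(47786 - 20426) = (½ - 20368/3)*27360 = -40733/6*27360 = -185742480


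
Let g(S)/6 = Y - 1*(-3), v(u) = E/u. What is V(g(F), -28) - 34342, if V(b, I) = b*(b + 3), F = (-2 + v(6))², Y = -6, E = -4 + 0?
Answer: -34072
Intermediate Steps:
E = -4
v(u) = -4/u
F = 64/9 (F = (-2 - 4/6)² = (-2 - 4*⅙)² = (-2 - ⅔)² = (-8/3)² = 64/9 ≈ 7.1111)
g(S) = -18 (g(S) = 6*(-6 - 1*(-3)) = 6*(-6 + 3) = 6*(-3) = -18)
V(b, I) = b*(3 + b)
V(g(F), -28) - 34342 = -18*(3 - 18) - 34342 = -18*(-15) - 34342 = 270 - 34342 = -34072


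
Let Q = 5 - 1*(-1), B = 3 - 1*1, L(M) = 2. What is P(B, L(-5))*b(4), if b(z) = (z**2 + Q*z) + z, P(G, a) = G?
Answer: 88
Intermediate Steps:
B = 2 (B = 3 - 1 = 2)
Q = 6 (Q = 5 + 1 = 6)
b(z) = z**2 + 7*z (b(z) = (z**2 + 6*z) + z = z**2 + 7*z)
P(B, L(-5))*b(4) = 2*(4*(7 + 4)) = 2*(4*11) = 2*44 = 88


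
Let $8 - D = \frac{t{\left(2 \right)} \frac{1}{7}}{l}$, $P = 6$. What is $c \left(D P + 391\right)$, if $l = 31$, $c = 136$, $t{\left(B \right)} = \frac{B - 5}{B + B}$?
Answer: $\frac{12956380}{217} \approx 59707.0$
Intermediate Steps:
$t{\left(B \right)} = \frac{-5 + B}{2 B}$
$D = \frac{6947}{868}$ ($D = 8 - \frac{\frac{-5 + 2}{2 \cdot 2} \cdot \frac{1}{7}}{31} = 8 - \frac{1}{2} \cdot \frac{1}{2} \left(-3\right) \frac{1}{7} \cdot \frac{1}{31} = 8 - \left(- \frac{3}{4}\right) \frac{1}{7} \cdot \frac{1}{31} = 8 - \left(- \frac{3}{28}\right) \frac{1}{31} = 8 - - \frac{3}{868} = 8 + \frac{3}{868} = \frac{6947}{868} \approx 8.0034$)
$c \left(D P + 391\right) = 136 \left(\frac{6947}{868} \cdot 6 + 391\right) = 136 \left(\frac{20841}{434} + 391\right) = 136 \cdot \frac{190535}{434} = \frac{12956380}{217}$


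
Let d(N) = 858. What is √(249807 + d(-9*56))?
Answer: √250665 ≈ 500.66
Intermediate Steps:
√(249807 + d(-9*56)) = √(249807 + 858) = √250665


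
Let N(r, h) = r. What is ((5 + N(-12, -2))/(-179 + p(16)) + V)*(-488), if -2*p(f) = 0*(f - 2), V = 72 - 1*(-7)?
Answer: -6904224/179 ≈ -38571.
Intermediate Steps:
V = 79 (V = 72 + 7 = 79)
p(f) = 0 (p(f) = -0*(f - 2) = -0*(-2 + f) = -1/2*0 = 0)
((5 + N(-12, -2))/(-179 + p(16)) + V)*(-488) = ((5 - 12)/(-179 + 0) + 79)*(-488) = (-7/(-179) + 79)*(-488) = (-7*(-1/179) + 79)*(-488) = (7/179 + 79)*(-488) = (14148/179)*(-488) = -6904224/179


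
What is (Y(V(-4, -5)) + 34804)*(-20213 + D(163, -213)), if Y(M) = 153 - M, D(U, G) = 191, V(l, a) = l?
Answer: -699989142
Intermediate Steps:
(Y(V(-4, -5)) + 34804)*(-20213 + D(163, -213)) = ((153 - 1*(-4)) + 34804)*(-20213 + 191) = ((153 + 4) + 34804)*(-20022) = (157 + 34804)*(-20022) = 34961*(-20022) = -699989142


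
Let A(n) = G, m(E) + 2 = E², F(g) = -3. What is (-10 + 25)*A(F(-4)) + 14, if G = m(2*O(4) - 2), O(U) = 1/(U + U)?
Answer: 479/16 ≈ 29.938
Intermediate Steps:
O(U) = 1/(2*U)
m(E) = -2 + E²
G = 17/16 (G = -2 + (2*((½)/4) - 2)² = -2 + (2*((½)*(¼)) - 2)² = -2 + (2*(⅛) - 2)² = -2 + (¼ - 2)² = -2 + (-7/4)² = -2 + 49/16 = 17/16 ≈ 1.0625)
A(n) = 17/16
(-10 + 25)*A(F(-4)) + 14 = (-10 + 25)*(17/16) + 14 = 15*(17/16) + 14 = 255/16 + 14 = 479/16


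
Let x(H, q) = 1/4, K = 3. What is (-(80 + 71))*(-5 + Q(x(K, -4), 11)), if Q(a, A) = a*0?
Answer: 755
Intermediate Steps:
x(H, q) = ¼
Q(a, A) = 0
(-(80 + 71))*(-5 + Q(x(K, -4), 11)) = (-(80 + 71))*(-5 + 0) = -1*151*(-5) = -151*(-5) = 755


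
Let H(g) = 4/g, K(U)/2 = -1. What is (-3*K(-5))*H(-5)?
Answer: -24/5 ≈ -4.8000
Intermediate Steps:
K(U) = -2 (K(U) = 2*(-1) = -2)
(-3*K(-5))*H(-5) = (-3*(-2))*(4/(-5)) = 6*(4*(-⅕)) = 6*(-⅘) = -24/5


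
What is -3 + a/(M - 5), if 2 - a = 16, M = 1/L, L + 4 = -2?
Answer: -9/31 ≈ -0.29032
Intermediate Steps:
L = -6 (L = -4 - 2 = -6)
M = -⅙ (M = 1/(-6) = -⅙ ≈ -0.16667)
a = -14 (a = 2 - 1*16 = 2 - 16 = -14)
-3 + a/(M - 5) = -3 - 14/(-⅙ - 5) = -3 - 14/(-31/6) = -3 - 14*(-6/31) = -3 + 84/31 = -9/31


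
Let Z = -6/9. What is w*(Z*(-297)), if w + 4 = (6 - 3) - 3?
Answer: -792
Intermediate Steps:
Z = -2/3 (Z = -6*1/9 = -2/3 ≈ -0.66667)
w = -4 (w = -4 + ((6 - 3) - 3) = -4 + (3 - 3) = -4 + 0 = -4)
w*(Z*(-297)) = -(-8)*(-297)/3 = -4*198 = -792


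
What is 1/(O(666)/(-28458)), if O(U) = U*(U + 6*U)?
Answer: -527/57498 ≈ -0.0091655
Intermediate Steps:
O(U) = 7*U² (O(U) = U*(7*U) = 7*U²)
1/(O(666)/(-28458)) = 1/((7*666²)/(-28458)) = 1/((7*443556)*(-1/28458)) = 1/(3104892*(-1/28458)) = 1/(-57498/527) = -527/57498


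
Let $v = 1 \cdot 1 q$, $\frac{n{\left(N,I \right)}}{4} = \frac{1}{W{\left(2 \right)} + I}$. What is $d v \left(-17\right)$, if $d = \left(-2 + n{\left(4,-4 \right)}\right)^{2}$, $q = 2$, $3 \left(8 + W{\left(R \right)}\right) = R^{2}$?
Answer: $- \frac{6137}{32} \approx -191.78$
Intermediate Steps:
$W{\left(R \right)} = -8 + \frac{R^{2}}{3}$
$n{\left(N,I \right)} = \frac{4}{- \frac{20}{3} + I}$ ($n{\left(N,I \right)} = \frac{4}{\left(-8 + \frac{2^{2}}{3}\right) + I} = \frac{4}{\left(-8 + \frac{1}{3} \cdot 4\right) + I} = \frac{4}{\left(-8 + \frac{4}{3}\right) + I} = \frac{4}{- \frac{20}{3} + I}$)
$v = 2$ ($v = 1 \cdot 1 \cdot 2 = 1 \cdot 2 = 2$)
$d = \frac{361}{64}$ ($d = \left(-2 + \frac{12}{-20 + 3 \left(-4\right)}\right)^{2} = \left(-2 + \frac{12}{-20 - 12}\right)^{2} = \left(-2 + \frac{12}{-32}\right)^{2} = \left(-2 + 12 \left(- \frac{1}{32}\right)\right)^{2} = \left(-2 - \frac{3}{8}\right)^{2} = \left(- \frac{19}{8}\right)^{2} = \frac{361}{64} \approx 5.6406$)
$d v \left(-17\right) = \frac{361}{64} \cdot 2 \left(-17\right) = \frac{361}{32} \left(-17\right) = - \frac{6137}{32}$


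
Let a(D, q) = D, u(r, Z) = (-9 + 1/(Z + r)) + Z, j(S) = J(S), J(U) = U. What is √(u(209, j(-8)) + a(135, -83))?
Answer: √4767519/201 ≈ 10.863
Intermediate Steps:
j(S) = S
u(r, Z) = -9 + Z + 1/(Z + r)
√(u(209, j(-8)) + a(135, -83)) = √((1 + (-8)² - 9*(-8) - 9*209 - 8*209)/(-8 + 209) + 135) = √((1 + 64 + 72 - 1881 - 1672)/201 + 135) = √((1/201)*(-3416) + 135) = √(-3416/201 + 135) = √(23719/201) = √4767519/201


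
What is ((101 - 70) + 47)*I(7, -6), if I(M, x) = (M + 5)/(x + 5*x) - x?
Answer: 442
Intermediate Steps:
I(M, x) = -x + (5 + M)/(6*x) (I(M, x) = (5 + M)/((6*x)) - x = (5 + M)*(1/(6*x)) - x = (5 + M)/(6*x) - x = -x + (5 + M)/(6*x))
((101 - 70) + 47)*I(7, -6) = ((101 - 70) + 47)*((⅙)*(5 + 7 - 6*(-6)²)/(-6)) = (31 + 47)*((⅙)*(-⅙)*(5 + 7 - 6*36)) = 78*((⅙)*(-⅙)*(5 + 7 - 216)) = 78*((⅙)*(-⅙)*(-204)) = 78*(17/3) = 442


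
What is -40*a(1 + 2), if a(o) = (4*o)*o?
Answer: -1440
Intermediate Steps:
a(o) = 4*o²
-40*a(1 + 2) = -160*(1 + 2)² = -160*3² = -160*9 = -40*36 = -1440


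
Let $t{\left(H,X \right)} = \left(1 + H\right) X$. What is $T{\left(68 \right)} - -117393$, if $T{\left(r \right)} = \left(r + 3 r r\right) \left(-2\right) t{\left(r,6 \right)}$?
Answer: $-11424927$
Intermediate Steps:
$t{\left(H,X \right)} = X \left(1 + H\right)$
$T{\left(r \right)} = \left(6 + 6 r\right) \left(- 6 r^{2} - 2 r\right)$ ($T{\left(r \right)} = \left(r + 3 r r\right) \left(-2\right) 6 \left(1 + r\right) = \left(r + 3 r^{2}\right) \left(-2\right) \left(6 + 6 r\right) = \left(- 6 r^{2} - 2 r\right) \left(6 + 6 r\right) = \left(6 + 6 r\right) \left(- 6 r^{2} - 2 r\right)$)
$T{\left(68 \right)} - -117393 = \left(-12\right) 68 \left(1 + 68\right) \left(1 + 3 \cdot 68\right) - -117393 = \left(-12\right) 68 \cdot 69 \left(1 + 204\right) + 117393 = \left(-12\right) 68 \cdot 69 \cdot 205 + 117393 = -11542320 + 117393 = -11424927$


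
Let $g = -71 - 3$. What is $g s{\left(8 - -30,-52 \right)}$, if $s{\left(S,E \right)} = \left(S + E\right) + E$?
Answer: $4884$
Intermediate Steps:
$s{\left(S,E \right)} = S + 2 E$ ($s{\left(S,E \right)} = \left(E + S\right) + E = S + 2 E$)
$g = -74$ ($g = -71 - 3 = -74$)
$g s{\left(8 - -30,-52 \right)} = - 74 \left(\left(8 - -30\right) + 2 \left(-52\right)\right) = - 74 \left(\left(8 + 30\right) - 104\right) = - 74 \left(38 - 104\right) = \left(-74\right) \left(-66\right) = 4884$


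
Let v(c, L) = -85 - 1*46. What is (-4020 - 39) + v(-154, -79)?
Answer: -4190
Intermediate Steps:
v(c, L) = -131 (v(c, L) = -85 - 46 = -131)
(-4020 - 39) + v(-154, -79) = (-4020 - 39) - 131 = -4059 - 131 = -4190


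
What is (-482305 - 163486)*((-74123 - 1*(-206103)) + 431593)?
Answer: -363950371243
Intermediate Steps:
(-482305 - 163486)*((-74123 - 1*(-206103)) + 431593) = -645791*((-74123 + 206103) + 431593) = -645791*(131980 + 431593) = -645791*563573 = -363950371243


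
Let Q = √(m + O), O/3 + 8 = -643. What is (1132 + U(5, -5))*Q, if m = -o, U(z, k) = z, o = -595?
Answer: 1137*I*√1358 ≈ 41900.0*I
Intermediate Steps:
O = -1953 (O = -24 + 3*(-643) = -24 - 1929 = -1953)
m = 595 (m = -1*(-595) = 595)
Q = I*√1358 (Q = √(595 - 1953) = √(-1358) = I*√1358 ≈ 36.851*I)
(1132 + U(5, -5))*Q = (1132 + 5)*(I*√1358) = 1137*(I*√1358) = 1137*I*√1358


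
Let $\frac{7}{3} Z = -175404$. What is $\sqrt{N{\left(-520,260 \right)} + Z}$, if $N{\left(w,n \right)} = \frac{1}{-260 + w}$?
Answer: $\frac{i \sqrt{560257925955}}{2730} \approx 274.18 i$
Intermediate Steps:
$Z = - \frac{526212}{7}$ ($Z = \frac{3}{7} \left(-175404\right) = - \frac{526212}{7} \approx -75173.0$)
$\sqrt{N{\left(-520,260 \right)} + Z} = \sqrt{\frac{1}{-260 - 520} - \frac{526212}{7}} = \sqrt{\frac{1}{-780} - \frac{526212}{7}} = \sqrt{- \frac{1}{780} - \frac{526212}{7}} = \sqrt{- \frac{410445367}{5460}} = \frac{i \sqrt{560257925955}}{2730}$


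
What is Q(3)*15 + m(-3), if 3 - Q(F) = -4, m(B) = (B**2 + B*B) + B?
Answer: 120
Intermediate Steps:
m(B) = B + 2*B**2 (m(B) = (B**2 + B**2) + B = 2*B**2 + B = B + 2*B**2)
Q(F) = 7 (Q(F) = 3 - 1*(-4) = 3 + 4 = 7)
Q(3)*15 + m(-3) = 7*15 - 3*(1 + 2*(-3)) = 105 - 3*(1 - 6) = 105 - 3*(-5) = 105 + 15 = 120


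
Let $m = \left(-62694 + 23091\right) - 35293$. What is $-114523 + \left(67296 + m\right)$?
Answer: $-122123$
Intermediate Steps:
$m = -74896$ ($m = -39603 - 35293 = -74896$)
$-114523 + \left(67296 + m\right) = -114523 + \left(67296 - 74896\right) = -114523 - 7600 = -122123$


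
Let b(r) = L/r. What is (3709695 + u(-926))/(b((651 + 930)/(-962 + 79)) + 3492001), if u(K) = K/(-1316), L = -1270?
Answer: 3859189021113/3633459544078 ≈ 1.0621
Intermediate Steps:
b(r) = -1270/r
u(K) = -K/1316 (u(K) = K*(-1/1316) = -K/1316)
(3709695 + u(-926))/(b((651 + 930)/(-962 + 79)) + 3492001) = (3709695 - 1/1316*(-926))/(-1270*(-962 + 79)/(651 + 930) + 3492001) = (3709695 + 463/658)/(-1270/(1581/(-883)) + 3492001) = 2440979773/(658*(-1270/(1581*(-1/883)) + 3492001)) = 2440979773/(658*(-1270/(-1581/883) + 3492001)) = 2440979773/(658*(-1270*(-883/1581) + 3492001)) = 2440979773/(658*(1121410/1581 + 3492001)) = 2440979773/(658*(5521974991/1581)) = (2440979773/658)*(1581/5521974991) = 3859189021113/3633459544078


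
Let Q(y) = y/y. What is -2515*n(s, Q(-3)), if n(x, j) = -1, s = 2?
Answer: 2515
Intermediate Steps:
Q(y) = 1
-2515*n(s, Q(-3)) = -2515*(-1) = 2515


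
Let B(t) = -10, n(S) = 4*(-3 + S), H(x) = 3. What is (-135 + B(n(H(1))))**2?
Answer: 21025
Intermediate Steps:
n(S) = -12 + 4*S
(-135 + B(n(H(1))))**2 = (-135 - 10)**2 = (-145)**2 = 21025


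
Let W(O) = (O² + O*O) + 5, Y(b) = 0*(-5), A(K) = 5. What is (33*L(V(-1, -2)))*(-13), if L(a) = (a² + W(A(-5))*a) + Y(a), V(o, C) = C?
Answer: 45474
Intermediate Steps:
Y(b) = 0
W(O) = 5 + 2*O² (W(O) = (O² + O²) + 5 = 2*O² + 5 = 5 + 2*O²)
L(a) = a² + 55*a (L(a) = (a² + (5 + 2*5²)*a) + 0 = (a² + (5 + 2*25)*a) + 0 = (a² + (5 + 50)*a) + 0 = (a² + 55*a) + 0 = a² + 55*a)
(33*L(V(-1, -2)))*(-13) = (33*(-2*(55 - 2)))*(-13) = (33*(-2*53))*(-13) = (33*(-106))*(-13) = -3498*(-13) = 45474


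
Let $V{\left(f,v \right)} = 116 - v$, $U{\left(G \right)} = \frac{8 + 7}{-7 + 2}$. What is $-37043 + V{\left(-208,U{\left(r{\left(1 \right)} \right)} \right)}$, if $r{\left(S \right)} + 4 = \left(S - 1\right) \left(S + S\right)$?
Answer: $-36924$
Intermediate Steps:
$r{\left(S \right)} = -4 + 2 S \left(-1 + S\right)$ ($r{\left(S \right)} = -4 + \left(S - 1\right) \left(S + S\right) = -4 + \left(-1 + S\right) 2 S = -4 + 2 S \left(-1 + S\right)$)
$U{\left(G \right)} = -3$ ($U{\left(G \right)} = \frac{15}{-5} = 15 \left(- \frac{1}{5}\right) = -3$)
$-37043 + V{\left(-208,U{\left(r{\left(1 \right)} \right)} \right)} = -37043 + \left(116 - -3\right) = -37043 + \left(116 + 3\right) = -37043 + 119 = -36924$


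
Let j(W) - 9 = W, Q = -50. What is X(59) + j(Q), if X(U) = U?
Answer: 18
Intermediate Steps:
j(W) = 9 + W
X(59) + j(Q) = 59 + (9 - 50) = 59 - 41 = 18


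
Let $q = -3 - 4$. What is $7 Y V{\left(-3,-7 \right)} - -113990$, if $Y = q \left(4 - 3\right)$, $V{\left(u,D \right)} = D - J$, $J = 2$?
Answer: $114431$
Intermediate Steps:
$q = -7$
$V{\left(u,D \right)} = -2 + D$ ($V{\left(u,D \right)} = D - 2 = -2 + D$)
$Y = -7$ ($Y = - 7 \left(4 - 3\right) = \left(-7\right) 1 = -7$)
$7 Y V{\left(-3,-7 \right)} - -113990 = 7 \left(-7\right) \left(-2 - 7\right) - -113990 = \left(-49\right) \left(-9\right) + 113990 = 441 + 113990 = 114431$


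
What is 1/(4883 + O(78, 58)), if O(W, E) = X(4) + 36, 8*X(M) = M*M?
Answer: 1/4921 ≈ 0.00020321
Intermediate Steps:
X(M) = M²/8 (X(M) = (M*M)/8 = M²/8)
O(W, E) = 38 (O(W, E) = (⅛)*4² + 36 = (⅛)*16 + 36 = 2 + 36 = 38)
1/(4883 + O(78, 58)) = 1/(4883 + 38) = 1/4921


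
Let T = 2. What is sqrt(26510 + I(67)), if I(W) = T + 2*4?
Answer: 2*sqrt(6630) ≈ 162.85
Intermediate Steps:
I(W) = 10 (I(W) = 2 + 2*4 = 2 + 8 = 10)
sqrt(26510 + I(67)) = sqrt(26510 + 10) = sqrt(26520) = 2*sqrt(6630)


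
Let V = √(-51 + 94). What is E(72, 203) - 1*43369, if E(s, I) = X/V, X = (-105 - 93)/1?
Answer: -43369 - 198*√43/43 ≈ -43399.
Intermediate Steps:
X = -198 (X = -198*1 = -198)
V = √43 ≈ 6.5574
E(s, I) = -198*√43/43
E(72, 203) - 1*43369 = -198*√43/43 - 1*43369 = -198*√43/43 - 43369 = -43369 - 198*√43/43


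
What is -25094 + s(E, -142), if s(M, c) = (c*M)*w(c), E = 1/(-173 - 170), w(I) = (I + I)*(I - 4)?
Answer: -2719354/343 ≈ -7928.1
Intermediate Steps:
w(I) = 2*I*(-4 + I) (w(I) = (2*I)*(-4 + I) = 2*I*(-4 + I))
E = -1/343 (E = 1/(-343) = -1/343 ≈ -0.0029155)
s(M, c) = 2*M*c²*(-4 + c) (s(M, c) = (c*M)*(2*c*(-4 + c)) = (M*c)*(2*c*(-4 + c)) = 2*M*c²*(-4 + c))
-25094 + s(E, -142) = -25094 + 2*(-1/343)*(-142)²*(-4 - 142) = -25094 + 2*(-1/343)*20164*(-146) = -25094 + 5887888/343 = -2719354/343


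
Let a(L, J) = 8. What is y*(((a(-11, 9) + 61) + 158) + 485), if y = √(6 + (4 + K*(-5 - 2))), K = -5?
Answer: 2136*√5 ≈ 4776.2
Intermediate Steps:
y = 3*√5 (y = √(6 + (4 - 5*(-5 - 2))) = √(6 + (4 - 5*(-7))) = √(6 + (4 + 35)) = √(6 + 39) = √45 = 3*√5 ≈ 6.7082)
y*(((a(-11, 9) + 61) + 158) + 485) = (3*√5)*(((8 + 61) + 158) + 485) = (3*√5)*((69 + 158) + 485) = (3*√5)*(227 + 485) = (3*√5)*712 = 2136*√5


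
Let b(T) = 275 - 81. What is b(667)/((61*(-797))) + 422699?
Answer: 20550357089/48617 ≈ 4.2270e+5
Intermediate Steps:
b(T) = 194
b(667)/((61*(-797))) + 422699 = 194/((61*(-797))) + 422699 = 194/(-48617) + 422699 = 194*(-1/48617) + 422699 = -194/48617 + 422699 = 20550357089/48617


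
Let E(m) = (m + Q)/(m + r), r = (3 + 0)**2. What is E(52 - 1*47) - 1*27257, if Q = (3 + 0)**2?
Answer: -27256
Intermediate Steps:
Q = 9 (Q = 3**2 = 9)
r = 9 (r = 3**2 = 9)
E(m) = 1 (E(m) = (m + 9)/(m + 9) = (9 + m)/(9 + m) = 1)
E(52 - 1*47) - 1*27257 = 1 - 1*27257 = 1 - 27257 = -27256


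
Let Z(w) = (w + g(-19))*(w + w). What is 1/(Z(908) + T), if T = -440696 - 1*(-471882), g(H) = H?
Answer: 1/1645610 ≈ 6.0768e-7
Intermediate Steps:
Z(w) = 2*w*(-19 + w) (Z(w) = (w - 19)*(w + w) = (-19 + w)*(2*w) = 2*w*(-19 + w))
T = 31186 (T = -440696 + 471882 = 31186)
1/(Z(908) + T) = 1/(2*908*(-19 + 908) + 31186) = 1/(2*908*889 + 31186) = 1/(1614424 + 31186) = 1/1645610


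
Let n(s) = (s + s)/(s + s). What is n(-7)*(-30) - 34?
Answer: -64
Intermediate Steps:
n(s) = 1 (n(s) = (2*s)/((2*s)) = (2*s)*(1/(2*s)) = 1)
n(-7)*(-30) - 34 = 1*(-30) - 34 = -30 - 34 = -64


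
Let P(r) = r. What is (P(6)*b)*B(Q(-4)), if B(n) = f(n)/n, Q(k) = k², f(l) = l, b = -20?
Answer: -120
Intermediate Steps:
B(n) = 1 (B(n) = n/n = 1)
(P(6)*b)*B(Q(-4)) = (6*(-20))*1 = -120*1 = -120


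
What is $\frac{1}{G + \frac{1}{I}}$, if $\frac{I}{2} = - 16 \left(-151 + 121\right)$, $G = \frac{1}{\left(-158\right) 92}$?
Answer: $\frac{1744320}{1697} \approx 1027.9$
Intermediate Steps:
$G = - \frac{1}{14536}$ ($G = \frac{1}{-14536} = - \frac{1}{14536} \approx -6.8795 \cdot 10^{-5}$)
$I = 960$ ($I = 2 \left(- 16 \left(-151 + 121\right)\right) = 2 \left(\left(-16\right) \left(-30\right)\right) = 2 \cdot 480 = 960$)
$\frac{1}{G + \frac{1}{I}} = \frac{1}{- \frac{1}{14536} + \frac{1}{960}} = \frac{1}{\frac{1697}{1744320}} = \frac{1744320}{1697}$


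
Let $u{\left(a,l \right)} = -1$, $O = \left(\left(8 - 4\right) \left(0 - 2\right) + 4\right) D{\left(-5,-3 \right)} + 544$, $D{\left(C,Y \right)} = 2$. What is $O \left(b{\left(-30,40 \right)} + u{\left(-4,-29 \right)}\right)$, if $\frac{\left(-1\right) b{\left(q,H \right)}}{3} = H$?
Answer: $-64856$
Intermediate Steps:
$b{\left(q,H \right)} = - 3 H$
$O = 536$ ($O = \left(\left(8 - 4\right) \left(0 - 2\right) + 4\right) 2 + 544 = \left(4 \left(-2\right) + 4\right) 2 + 544 = \left(-8 + 4\right) 2 + 544 = \left(-4\right) 2 + 544 = -8 + 544 = 536$)
$O \left(b{\left(-30,40 \right)} + u{\left(-4,-29 \right)}\right) = 536 \left(\left(-3\right) 40 - 1\right) = 536 \left(-120 - 1\right) = 536 \left(-121\right) = -64856$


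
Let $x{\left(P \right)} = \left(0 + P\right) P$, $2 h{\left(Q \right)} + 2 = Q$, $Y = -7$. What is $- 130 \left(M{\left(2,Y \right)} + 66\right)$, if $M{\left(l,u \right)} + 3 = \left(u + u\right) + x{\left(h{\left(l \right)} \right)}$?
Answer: $-6370$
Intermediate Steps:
$h{\left(Q \right)} = -1 + \frac{Q}{2}$
$x{\left(P \right)} = P^{2}$ ($x{\left(P \right)} = P P = P^{2}$)
$M{\left(l,u \right)} = -3 + \left(-1 + \frac{l}{2}\right)^{2} + 2 u$ ($M{\left(l,u \right)} = -3 + \left(\left(u + u\right) + \left(-1 + \frac{l}{2}\right)^{2}\right) = -3 + \left(2 u + \left(-1 + \frac{l}{2}\right)^{2}\right) = -3 + \left(\left(-1 + \frac{l}{2}\right)^{2} + 2 u\right) = -3 + \left(-1 + \frac{l}{2}\right)^{2} + 2 u$)
$- 130 \left(M{\left(2,Y \right)} + 66\right) = - 130 \left(\left(-3 + 2 \left(-7\right) + \frac{\left(-2 + 2\right)^{2}}{4}\right) + 66\right) = - 130 \left(\left(-3 - 14 + \frac{0^{2}}{4}\right) + 66\right) = - 130 \left(\left(-3 - 14 + \frac{1}{4} \cdot 0\right) + 66\right) = - 130 \left(\left(-3 - 14 + 0\right) + 66\right) = - 130 \left(-17 + 66\right) = \left(-130\right) 49 = -6370$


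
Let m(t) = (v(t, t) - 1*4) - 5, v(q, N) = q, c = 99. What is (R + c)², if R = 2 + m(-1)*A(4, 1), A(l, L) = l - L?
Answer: 5041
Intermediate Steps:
m(t) = -9 + t (m(t) = (t - 1*4) - 5 = (t - 4) - 5 = (-4 + t) - 5 = -9 + t)
R = -28 (R = 2 + (-9 - 1)*(4 - 1*1) = 2 - 10*(4 - 1) = 2 - 10*3 = 2 - 30 = -28)
(R + c)² = (-28 + 99)² = 71² = 5041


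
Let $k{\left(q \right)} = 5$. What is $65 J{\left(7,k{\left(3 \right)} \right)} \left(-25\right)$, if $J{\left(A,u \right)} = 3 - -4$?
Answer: $-11375$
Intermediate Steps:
$J{\left(A,u \right)} = 7$ ($J{\left(A,u \right)} = 3 + 4 = 7$)
$65 J{\left(7,k{\left(3 \right)} \right)} \left(-25\right) = 65 \cdot 7 \left(-25\right) = 455 \left(-25\right) = -11375$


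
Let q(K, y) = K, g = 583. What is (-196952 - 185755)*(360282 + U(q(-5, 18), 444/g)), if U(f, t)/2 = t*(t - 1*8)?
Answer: -46863291655041966/339889 ≈ -1.3788e+11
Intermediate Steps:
U(f, t) = 2*t*(-8 + t) (U(f, t) = 2*(t*(t - 1*8)) = 2*(t*(t - 8)) = 2*(t*(-8 + t)) = 2*t*(-8 + t))
(-196952 - 185755)*(360282 + U(q(-5, 18), 444/g)) = (-196952 - 185755)*(360282 + 2*(444/583)*(-8 + 444/583)) = -382707*(360282 + 2*(444*(1/583))*(-8 + 444*(1/583))) = -382707*(360282 + 2*(444/583)*(-8 + 444/583)) = -382707*(360282 + 2*(444/583)*(-4220/583)) = -382707*(360282 - 3747360/339889) = -382707*122452141338/339889 = -46863291655041966/339889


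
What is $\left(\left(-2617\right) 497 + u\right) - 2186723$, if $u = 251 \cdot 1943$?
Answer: $-2999679$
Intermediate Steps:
$u = 487693$
$\left(\left(-2617\right) 497 + u\right) - 2186723 = \left(\left(-2617\right) 497 + 487693\right) - 2186723 = \left(-1300649 + 487693\right) - 2186723 = -812956 - 2186723 = -2999679$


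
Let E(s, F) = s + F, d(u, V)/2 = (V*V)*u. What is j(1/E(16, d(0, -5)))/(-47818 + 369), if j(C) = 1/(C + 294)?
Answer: -16/223247545 ≈ -7.1669e-8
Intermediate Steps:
d(u, V) = 2*u*V² (d(u, V) = 2*((V*V)*u) = 2*(V²*u) = 2*(u*V²) = 2*u*V²)
E(s, F) = F + s
j(C) = 1/(294 + C)
j(1/E(16, d(0, -5)))/(-47818 + 369) = 1/((294 + 1/(2*0*(-5)² + 16))*(-47818 + 369)) = 1/((294 + 1/(2*0*25 + 16))*(-47449)) = -1/47449/(294 + 1/(0 + 16)) = -1/47449/(294 + 1/16) = -1/47449/(4705/16) = (16/4705)*(-1/47449) = -16/223247545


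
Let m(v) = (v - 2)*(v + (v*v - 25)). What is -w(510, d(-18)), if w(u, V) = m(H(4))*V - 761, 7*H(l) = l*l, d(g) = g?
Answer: 230171/343 ≈ 671.05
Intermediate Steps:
H(l) = l²/7 (H(l) = (l*l)/7 = l²/7)
m(v) = (-2 + v)*(-25 + v + v²) (m(v) = (-2 + v)*(v + (v² - 25)) = (-2 + v)*(v + (-25 + v²)) = (-2 + v)*(-25 + v + v²))
w(u, V) = -761 - 1714*V/343 (w(u, V) = (50 + ((⅐)*4²)³ - ((⅐)*4²)² - 27*4²/7)*V - 761 = (50 + ((⅐)*16)³ - ((⅐)*16)² - 27*16/7)*V - 761 = (50 + (16/7)³ - (16/7)² - 27*16/7)*V - 761 = (50 + 4096/343 - 1*256/49 - 432/7)*V - 761 = (50 + 4096/343 - 256/49 - 432/7)*V - 761 = -1714*V/343 - 761 = -761 - 1714*V/343)
-w(510, d(-18)) = -(-761 - 1714/343*(-18)) = -(-761 + 30852/343) = -1*(-230171/343) = 230171/343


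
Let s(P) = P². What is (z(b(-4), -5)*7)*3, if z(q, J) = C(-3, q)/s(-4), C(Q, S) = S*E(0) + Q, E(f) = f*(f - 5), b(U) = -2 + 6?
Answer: -63/16 ≈ -3.9375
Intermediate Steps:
b(U) = 4
E(f) = f*(-5 + f)
C(Q, S) = Q (C(Q, S) = S*(0*(-5 + 0)) + Q = S*(0*(-5)) + Q = S*0 + Q = 0 + Q = Q)
z(q, J) = -3/16 (z(q, J) = -3/((-4)²) = -3/16)
(z(b(-4), -5)*7)*3 = -3/16*7*3 = -21/16*3 = -63/16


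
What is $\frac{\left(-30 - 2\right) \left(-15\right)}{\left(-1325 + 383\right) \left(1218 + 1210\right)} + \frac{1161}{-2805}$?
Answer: $- \frac{36899413}{89104565} \approx -0.41411$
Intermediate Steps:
$\frac{\left(-30 - 2\right) \left(-15\right)}{\left(-1325 + 383\right) \left(1218 + 1210\right)} + \frac{1161}{-2805} = \frac{\left(-32\right) \left(-15\right)}{\left(-942\right) 2428} + 1161 \left(- \frac{1}{2805}\right) = \frac{480}{-2287176} - \frac{387}{935} = 480 \left(- \frac{1}{2287176}\right) - \frac{387}{935} = - \frac{20}{95299} - \frac{387}{935} = - \frac{36899413}{89104565}$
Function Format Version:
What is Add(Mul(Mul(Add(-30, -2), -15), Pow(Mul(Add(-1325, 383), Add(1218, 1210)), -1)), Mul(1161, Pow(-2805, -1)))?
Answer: Rational(-36899413, 89104565) ≈ -0.41411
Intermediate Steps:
Add(Mul(Mul(Add(-30, -2), -15), Pow(Mul(Add(-1325, 383), Add(1218, 1210)), -1)), Mul(1161, Pow(-2805, -1))) = Add(Mul(Mul(-32, -15), Pow(Mul(-942, 2428), -1)), Mul(1161, Rational(-1, 2805))) = Add(Mul(480, Pow(-2287176, -1)), Rational(-387, 935)) = Add(Mul(480, Rational(-1, 2287176)), Rational(-387, 935)) = Add(Rational(-20, 95299), Rational(-387, 935)) = Rational(-36899413, 89104565)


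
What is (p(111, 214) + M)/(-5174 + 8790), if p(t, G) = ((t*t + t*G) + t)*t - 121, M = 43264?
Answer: 4059789/3616 ≈ 1122.7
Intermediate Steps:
p(t, G) = -121 + t*(t + t² + G*t) (p(t, G) = ((t² + G*t) + t)*t - 121 = (t + t² + G*t)*t - 121 = t*(t + t² + G*t) - 121 = -121 + t*(t + t² + G*t))
(p(111, 214) + M)/(-5174 + 8790) = ((-121 + 111² + 111³ + 214*111²) + 43264)/(-5174 + 8790) = ((-121 + 12321 + 1367631 + 214*12321) + 43264)/3616 = ((-121 + 12321 + 1367631 + 2636694) + 43264)*(1/3616) = (4016525 + 43264)*(1/3616) = 4059789*(1/3616) = 4059789/3616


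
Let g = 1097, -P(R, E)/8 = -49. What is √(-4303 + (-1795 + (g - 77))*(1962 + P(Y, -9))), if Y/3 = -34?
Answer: I*√1828653 ≈ 1352.3*I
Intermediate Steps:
Y = -102 (Y = 3*(-34) = -102)
P(R, E) = 392 (P(R, E) = -8*(-49) = 392)
√(-4303 + (-1795 + (g - 77))*(1962 + P(Y, -9))) = √(-4303 + (-1795 + (1097 - 77))*(1962 + 392)) = √(-4303 + (-1795 + 1020)*2354) = √(-4303 - 775*2354) = √(-4303 - 1824350) = √(-1828653) = I*√1828653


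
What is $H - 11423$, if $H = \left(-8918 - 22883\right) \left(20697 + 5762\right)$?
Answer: $-841434082$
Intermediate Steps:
$H = -841422659$ ($H = \left(-31801\right) 26459 = -841422659$)
$H - 11423 = -841422659 - 11423 = -841434082$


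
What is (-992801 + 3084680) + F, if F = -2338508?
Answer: -246629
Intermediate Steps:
(-992801 + 3084680) + F = (-992801 + 3084680) - 2338508 = 2091879 - 2338508 = -246629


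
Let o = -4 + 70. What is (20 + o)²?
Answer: 7396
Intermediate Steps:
o = 66
(20 + o)² = (20 + 66)² = 86² = 7396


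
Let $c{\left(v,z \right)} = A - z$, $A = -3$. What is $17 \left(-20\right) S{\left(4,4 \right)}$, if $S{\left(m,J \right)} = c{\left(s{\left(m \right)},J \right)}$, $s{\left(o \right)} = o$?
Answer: $2380$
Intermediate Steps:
$c{\left(v,z \right)} = -3 - z$
$S{\left(m,J \right)} = -3 - J$
$17 \left(-20\right) S{\left(4,4 \right)} = 17 \left(-20\right) \left(-3 - 4\right) = - 340 \left(-3 - 4\right) = \left(-340\right) \left(-7\right) = 2380$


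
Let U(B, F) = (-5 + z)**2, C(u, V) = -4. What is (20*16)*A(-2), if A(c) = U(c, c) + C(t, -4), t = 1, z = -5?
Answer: 30720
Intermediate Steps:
U(B, F) = 100 (U(B, F) = (-5 - 5)**2 = (-10)**2 = 100)
A(c) = 96 (A(c) = 100 - 4 = 96)
(20*16)*A(-2) = (20*16)*96 = 320*96 = 30720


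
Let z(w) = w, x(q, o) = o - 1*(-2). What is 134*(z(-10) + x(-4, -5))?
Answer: -1742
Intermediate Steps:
x(q, o) = 2 + o (x(q, o) = o + 2 = 2 + o)
134*(z(-10) + x(-4, -5)) = 134*(-10 + (2 - 5)) = 134*(-10 - 3) = 134*(-13) = -1742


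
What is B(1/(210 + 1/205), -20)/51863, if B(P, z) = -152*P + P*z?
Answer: -35260/2232754013 ≈ -1.5792e-5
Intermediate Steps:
B(1/(210 + 1/205), -20)/51863 = ((-152 - 20)/(210 + 1/205))/51863 = (-172/(210 + 1/205))*(1/51863) = (-172/(43051/205))*(1/51863) = ((205/43051)*(-172))*(1/51863) = -35260/43051*1/51863 = -35260/2232754013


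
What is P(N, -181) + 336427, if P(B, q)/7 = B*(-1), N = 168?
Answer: 335251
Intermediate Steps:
P(B, q) = -7*B (P(B, q) = 7*(B*(-1)) = 7*(-B) = -7*B)
P(N, -181) + 336427 = -7*168 + 336427 = -1176 + 336427 = 335251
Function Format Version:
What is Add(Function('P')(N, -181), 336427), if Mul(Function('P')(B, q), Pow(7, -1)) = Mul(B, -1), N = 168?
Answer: 335251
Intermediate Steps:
Function('P')(B, q) = Mul(-7, B) (Function('P')(B, q) = Mul(7, Mul(B, -1)) = Mul(7, Mul(-1, B)) = Mul(-7, B))
Add(Function('P')(N, -181), 336427) = Add(Mul(-7, 168), 336427) = Add(-1176, 336427) = 335251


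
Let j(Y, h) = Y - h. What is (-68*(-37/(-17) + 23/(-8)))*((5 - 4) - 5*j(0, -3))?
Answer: -665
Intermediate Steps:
(-68*(-37/(-17) + 23/(-8)))*((5 - 4) - 5*j(0, -3)) = (-68*(-37/(-17) + 23/(-8)))*((5 - 4) - 5*(0 - 1*(-3))) = (-68*(-37*(-1/17) + 23*(-1/8)))*(1 - 5*(0 + 3)) = (-68*(37/17 - 23/8))*(1 - 5*3) = (-68*(-95/136))*(1 - 15) = (95/2)*(-14) = -665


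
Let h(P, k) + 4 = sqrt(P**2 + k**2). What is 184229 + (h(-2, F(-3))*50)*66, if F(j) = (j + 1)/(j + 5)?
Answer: 171029 + 3300*sqrt(5) ≈ 1.7841e+5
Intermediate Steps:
F(j) = (1 + j)/(5 + j)
h(P, k) = -4 + sqrt(P**2 + k**2)
184229 + (h(-2, F(-3))*50)*66 = 184229 + ((-4 + sqrt((-2)**2 + ((1 - 3)/(5 - 3))**2))*50)*66 = 184229 + ((-4 + sqrt(4 + (-2/2)**2))*50)*66 = 184229 + ((-4 + sqrt(4 + ((1/2)*(-2))**2))*50)*66 = 184229 + ((-4 + sqrt(4 + (-1)**2))*50)*66 = 184229 + ((-4 + sqrt(4 + 1))*50)*66 = 184229 + ((-4 + sqrt(5))*50)*66 = 184229 + (-200 + 50*sqrt(5))*66 = 184229 + (-13200 + 3300*sqrt(5)) = 171029 + 3300*sqrt(5)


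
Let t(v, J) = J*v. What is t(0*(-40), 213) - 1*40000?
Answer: -40000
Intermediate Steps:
t(0*(-40), 213) - 1*40000 = 213*(0*(-40)) - 1*40000 = 213*0 - 40000 = 0 - 40000 = -40000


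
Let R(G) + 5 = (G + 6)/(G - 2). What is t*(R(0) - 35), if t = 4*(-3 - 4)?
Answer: 1204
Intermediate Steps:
R(G) = -5 + (6 + G)/(-2 + G) (R(G) = -5 + (G + 6)/(G - 2) = -5 + (6 + G)/(-2 + G))
t = -28 (t = 4*(-7) = -28)
t*(R(0) - 35) = -28*(4*(4 - 1*0)/(-2 + 0) - 35) = -28*(4*(4 + 0)/(-2) - 35) = -28*(4*(-½)*4 - 35) = -28*(-8 - 35) = -28*(-43) = 1204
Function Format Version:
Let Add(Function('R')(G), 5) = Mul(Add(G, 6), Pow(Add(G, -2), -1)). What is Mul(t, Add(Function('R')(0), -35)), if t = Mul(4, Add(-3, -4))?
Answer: 1204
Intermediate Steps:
Function('R')(G) = Add(-5, Mul(Pow(Add(-2, G), -1), Add(6, G))) (Function('R')(G) = Add(-5, Mul(Add(G, 6), Pow(Add(G, -2), -1))) = Add(-5, Mul(Add(6, G), Pow(Add(-2, G), -1))) = Add(-5, Mul(Pow(Add(-2, G), -1), Add(6, G))))
t = -28 (t = Mul(4, -7) = -28)
Mul(t, Add(Function('R')(0), -35)) = Mul(-28, Add(Mul(4, Pow(Add(-2, 0), -1), Add(4, Mul(-1, 0))), -35)) = Mul(-28, Add(Mul(4, Pow(-2, -1), Add(4, 0)), -35)) = Mul(-28, Add(Mul(4, Rational(-1, 2), 4), -35)) = Mul(-28, Add(-8, -35)) = Mul(-28, -43) = 1204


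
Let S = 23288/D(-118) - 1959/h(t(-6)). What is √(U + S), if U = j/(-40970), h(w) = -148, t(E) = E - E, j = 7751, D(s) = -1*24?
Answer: I*√19797921981295095/4547670 ≈ 30.94*I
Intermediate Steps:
D(s) = -24
t(E) = 0
U = -7751/40970 (U = 7751/(-40970) = 7751*(-1/40970) = -7751/40970 ≈ -0.18919)
S = -424951/444 (S = 23288/(-24) - 1959/(-148) = 23288*(-1/24) - 1959*(-1/148) = -2911/3 + 1959/148 = -424951/444 ≈ -957.10)
√(U + S) = √(-7751/40970 - 424951/444) = √(-8706841957/9095340) = I*√19797921981295095/4547670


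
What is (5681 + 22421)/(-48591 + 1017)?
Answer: -14051/23787 ≈ -0.59070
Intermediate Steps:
(5681 + 22421)/(-48591 + 1017) = 28102/(-47574) = 28102*(-1/47574) = -14051/23787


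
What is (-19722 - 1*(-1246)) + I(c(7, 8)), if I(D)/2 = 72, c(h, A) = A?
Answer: -18332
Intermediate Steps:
I(D) = 144 (I(D) = 2*72 = 144)
(-19722 - 1*(-1246)) + I(c(7, 8)) = (-19722 - 1*(-1246)) + 144 = (-19722 + 1246) + 144 = -18476 + 144 = -18332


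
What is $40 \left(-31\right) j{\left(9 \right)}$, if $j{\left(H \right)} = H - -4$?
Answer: $-16120$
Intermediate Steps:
$j{\left(H \right)} = 4 + H$ ($j{\left(H \right)} = H + 4 = 4 + H$)
$40 \left(-31\right) j{\left(9 \right)} = 40 \left(-31\right) \left(4 + 9\right) = \left(-1240\right) 13 = -16120$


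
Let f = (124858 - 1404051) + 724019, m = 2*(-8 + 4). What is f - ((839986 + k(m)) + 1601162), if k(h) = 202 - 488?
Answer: -2996036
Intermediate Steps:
m = -8 (m = 2*(-4) = -8)
k(h) = -286
f = -555174 (f = -1279193 + 724019 = -555174)
f - ((839986 + k(m)) + 1601162) = -555174 - ((839986 - 286) + 1601162) = -555174 - (839700 + 1601162) = -555174 - 1*2440862 = -555174 - 2440862 = -2996036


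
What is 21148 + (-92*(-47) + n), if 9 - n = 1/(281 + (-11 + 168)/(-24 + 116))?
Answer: 662735237/26009 ≈ 25481.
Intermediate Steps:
n = 233989/26009 (n = 9 - 1/(281 + (-11 + 168)/(-24 + 116)) = 9 - 1/(281 + 157/92) = 9 - 1/26009/92 = 9 - 1*92/26009 = 9 - 92/26009 = 233989/26009 ≈ 8.9965)
21148 + (-92*(-47) + n) = 21148 + (-92*(-47) + 233989/26009) = 21148 + (4324 + 233989/26009) = 21148 + 112696905/26009 = 662735237/26009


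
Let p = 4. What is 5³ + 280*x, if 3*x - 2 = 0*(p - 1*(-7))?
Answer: 935/3 ≈ 311.67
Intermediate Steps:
x = ⅔ (x = ⅔ + (0*(4 - 1*(-7)))/3 = ⅔ + (0*(4 + 7))/3 = ⅔ + (0*11)/3 = ⅔ + (⅓)*0 = ⅔ + 0 = ⅔ ≈ 0.66667)
5³ + 280*x = 5³ + 280*(⅔) = 125 + 560/3 = 935/3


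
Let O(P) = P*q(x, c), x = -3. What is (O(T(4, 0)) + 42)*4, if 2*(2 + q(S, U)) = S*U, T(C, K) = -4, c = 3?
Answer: 272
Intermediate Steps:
q(S, U) = -2 + S*U/2 (q(S, U) = -2 + (S*U)/2 = -2 + S*U/2)
O(P) = -13*P/2 (O(P) = P*(-2 + (½)*(-3)*3) = P*(-2 - 9/2) = P*(-13/2) = -13*P/2)
(O(T(4, 0)) + 42)*4 = (-13/2*(-4) + 42)*4 = (26 + 42)*4 = 68*4 = 272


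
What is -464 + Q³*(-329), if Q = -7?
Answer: 112383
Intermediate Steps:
-464 + Q³*(-329) = -464 + (-7)³*(-329) = -464 - 343*(-329) = -464 + 112847 = 112383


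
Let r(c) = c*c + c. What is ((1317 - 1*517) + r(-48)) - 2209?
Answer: 847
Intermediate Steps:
r(c) = c + c**2 (r(c) = c**2 + c = c + c**2)
((1317 - 1*517) + r(-48)) - 2209 = ((1317 - 1*517) - 48*(1 - 48)) - 2209 = ((1317 - 517) - 48*(-47)) - 2209 = (800 + 2256) - 2209 = 3056 - 2209 = 847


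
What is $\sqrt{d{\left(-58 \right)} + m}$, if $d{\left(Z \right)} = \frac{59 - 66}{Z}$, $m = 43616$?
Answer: $\frac{\sqrt{146724630}}{58} \approx 208.84$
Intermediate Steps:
$d{\left(Z \right)} = - \frac{7}{Z}$
$\sqrt{d{\left(-58 \right)} + m} = \sqrt{- \frac{7}{-58} + 43616} = \sqrt{\left(-7\right) \left(- \frac{1}{58}\right) + 43616} = \sqrt{\frac{7}{58} + 43616} = \sqrt{\frac{2529735}{58}} = \frac{\sqrt{146724630}}{58}$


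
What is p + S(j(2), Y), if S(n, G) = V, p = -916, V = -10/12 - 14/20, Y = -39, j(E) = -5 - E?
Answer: -13763/15 ≈ -917.53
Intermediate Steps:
V = -23/15 (V = -10*1/12 - 14*1/20 = -⅚ - 7/10 = -23/15 ≈ -1.5333)
S(n, G) = -23/15
p + S(j(2), Y) = -916 - 23/15 = -13763/15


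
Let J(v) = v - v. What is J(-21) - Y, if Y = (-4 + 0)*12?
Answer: 48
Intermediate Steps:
J(v) = 0
Y = -48 (Y = -4*12 = -48)
J(-21) - Y = 0 - 1*(-48) = 0 + 48 = 48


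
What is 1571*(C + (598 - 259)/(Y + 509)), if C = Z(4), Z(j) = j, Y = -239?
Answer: 743083/90 ≈ 8256.5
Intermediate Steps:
C = 4
1571*(C + (598 - 259)/(Y + 509)) = 1571*(4 + (598 - 259)/(-239 + 509)) = 1571*(4 + 339/270) = 1571*(4 + 339*(1/270)) = 1571*(4 + 113/90) = 1571*(473/90) = 743083/90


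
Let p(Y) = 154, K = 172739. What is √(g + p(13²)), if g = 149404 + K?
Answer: √322297 ≈ 567.71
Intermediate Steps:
g = 322143 (g = 149404 + 172739 = 322143)
√(g + p(13²)) = √(322143 + 154) = √322297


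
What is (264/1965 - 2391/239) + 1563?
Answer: 243134762/156545 ≈ 1553.1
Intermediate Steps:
(264/1965 - 2391/239) + 1563 = (264*(1/1965) - 2391*1/239) + 1563 = (88/655 - 2391/239) + 1563 = -1545073/156545 + 1563 = 243134762/156545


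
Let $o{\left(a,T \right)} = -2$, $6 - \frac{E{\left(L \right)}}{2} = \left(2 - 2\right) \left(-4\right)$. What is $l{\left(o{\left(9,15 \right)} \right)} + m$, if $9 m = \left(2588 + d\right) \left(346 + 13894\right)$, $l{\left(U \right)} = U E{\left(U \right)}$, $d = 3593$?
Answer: $\frac{88017224}{9} \approx 9.7797 \cdot 10^{6}$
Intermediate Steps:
$E{\left(L \right)} = 12$ ($E{\left(L \right)} = 12 - 2 \left(2 - 2\right) \left(-4\right) = 12 - 2 \cdot 0 \left(-4\right) = 12 - 0 = 12 + 0 = 12$)
$l{\left(U \right)} = 12 U$ ($l{\left(U \right)} = U 12 = 12 U$)
$m = \frac{88017440}{9}$ ($m = \frac{\left(2588 + 3593\right) \left(346 + 13894\right)}{9} = \frac{6181 \cdot 14240}{9} = \frac{1}{9} \cdot 88017440 = \frac{88017440}{9} \approx 9.7797 \cdot 10^{6}$)
$l{\left(o{\left(9,15 \right)} \right)} + m = 12 \left(-2\right) + \frac{88017440}{9} = -24 + \frac{88017440}{9} = \frac{88017224}{9}$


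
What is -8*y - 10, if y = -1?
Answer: -2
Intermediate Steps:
-8*y - 10 = -8*(-1) - 10 = 8 - 10 = -2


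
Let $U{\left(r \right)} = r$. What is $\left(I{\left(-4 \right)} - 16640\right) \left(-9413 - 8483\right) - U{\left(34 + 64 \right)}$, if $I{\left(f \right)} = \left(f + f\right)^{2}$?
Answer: $296643998$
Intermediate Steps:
$I{\left(f \right)} = 4 f^{2}$ ($I{\left(f \right)} = \left(2 f\right)^{2} = 4 f^{2}$)
$\left(I{\left(-4 \right)} - 16640\right) \left(-9413 - 8483\right) - U{\left(34 + 64 \right)} = \left(4 \left(-4\right)^{2} - 16640\right) \left(-9413 - 8483\right) - \left(34 + 64\right) = \left(4 \cdot 16 - 16640\right) \left(-17896\right) - 98 = \left(64 - 16640\right) \left(-17896\right) - 98 = \left(-16576\right) \left(-17896\right) - 98 = 296644096 - 98 = 296643998$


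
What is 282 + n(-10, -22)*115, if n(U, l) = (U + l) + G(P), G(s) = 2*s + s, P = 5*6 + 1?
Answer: 7297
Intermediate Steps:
P = 31 (P = 30 + 1 = 31)
G(s) = 3*s
n(U, l) = 93 + U + l (n(U, l) = (U + l) + 3*31 = (U + l) + 93 = 93 + U + l)
282 + n(-10, -22)*115 = 282 + (93 - 10 - 22)*115 = 282 + 61*115 = 282 + 7015 = 7297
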